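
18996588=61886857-42890269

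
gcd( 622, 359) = 1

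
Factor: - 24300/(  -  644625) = 2^2 * 3^2* 5^( - 1)*191^( - 1 ) = 36/955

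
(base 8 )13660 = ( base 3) 22022121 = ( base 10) 6064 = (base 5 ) 143224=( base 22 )cbe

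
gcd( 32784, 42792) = 24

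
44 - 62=-18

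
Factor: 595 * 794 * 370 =174799100 = 2^2*5^2 * 7^1*17^1 * 37^1*397^1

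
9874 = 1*9874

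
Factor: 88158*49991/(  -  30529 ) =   -  2^1*3^1*7^1*2099^1*30529^(- 1 )*49991^1 = - 4407106578/30529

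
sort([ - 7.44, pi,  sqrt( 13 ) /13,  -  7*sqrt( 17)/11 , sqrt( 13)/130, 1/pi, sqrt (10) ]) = [ - 7.44 , - 7*sqrt( 17 )/11, sqrt(13)/130 , sqrt( 13)/13, 1/pi , pi,sqrt(10 )]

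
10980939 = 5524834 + 5456105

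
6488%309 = 308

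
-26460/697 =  - 26460/697 = - 37.96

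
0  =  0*8951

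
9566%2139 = 1010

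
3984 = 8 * 498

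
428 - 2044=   -  1616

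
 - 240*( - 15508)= 3721920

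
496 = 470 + 26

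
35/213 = 35/213 = 0.16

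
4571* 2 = 9142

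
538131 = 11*48921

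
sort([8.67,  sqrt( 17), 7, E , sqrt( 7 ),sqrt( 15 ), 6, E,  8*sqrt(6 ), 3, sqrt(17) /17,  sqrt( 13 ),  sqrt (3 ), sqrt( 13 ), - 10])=[ - 10,sqrt(17 ) /17,  sqrt(3 ),sqrt(7), E,  E,  3 , sqrt(13),sqrt (13), sqrt( 15),sqrt( 17 ) , 6,7,  8.67,8* sqrt(6) ] 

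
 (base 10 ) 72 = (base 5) 242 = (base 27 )2I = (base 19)3f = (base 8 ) 110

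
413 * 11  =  4543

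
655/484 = 1+171/484  =  1.35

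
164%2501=164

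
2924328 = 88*33231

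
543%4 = 3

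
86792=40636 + 46156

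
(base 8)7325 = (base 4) 323111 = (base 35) 33h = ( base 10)3797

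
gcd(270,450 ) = 90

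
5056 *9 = 45504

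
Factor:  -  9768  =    -  2^3 * 3^1 * 11^1*37^1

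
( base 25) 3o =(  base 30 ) 39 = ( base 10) 99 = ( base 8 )143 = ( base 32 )33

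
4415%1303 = 506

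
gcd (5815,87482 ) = 1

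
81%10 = 1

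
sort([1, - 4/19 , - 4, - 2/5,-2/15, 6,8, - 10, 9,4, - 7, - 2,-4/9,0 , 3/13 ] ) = [ - 10,- 7, - 4,-2, - 4/9, - 2/5, - 4/19, - 2/15,0,3/13,1, 4, 6, 8, 9]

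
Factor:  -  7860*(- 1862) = 2^3* 3^1*5^1*7^2*19^1*131^1= 14635320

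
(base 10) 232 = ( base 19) c4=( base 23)a2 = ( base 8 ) 350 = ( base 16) e8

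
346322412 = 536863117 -190540705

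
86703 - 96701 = - 9998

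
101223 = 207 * 489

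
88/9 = 88/9 = 9.78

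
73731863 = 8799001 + 64932862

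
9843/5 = 1968 + 3/5 = 1968.60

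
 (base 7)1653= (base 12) 483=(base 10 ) 675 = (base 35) JA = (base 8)1243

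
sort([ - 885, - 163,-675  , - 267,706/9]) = [-885, - 675, - 267, - 163,706/9 ]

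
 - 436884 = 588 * ( - 743 ) 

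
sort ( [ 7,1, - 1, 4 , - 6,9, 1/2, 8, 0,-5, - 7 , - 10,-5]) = [ - 10, - 7, - 6 ,- 5,  -  5,  -  1 , 0,1/2,1, 4,7,8,9]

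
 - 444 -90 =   -  534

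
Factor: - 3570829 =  - 631^1*5659^1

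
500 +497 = 997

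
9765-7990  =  1775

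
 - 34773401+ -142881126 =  - 177654527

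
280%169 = 111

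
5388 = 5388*1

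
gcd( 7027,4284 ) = 1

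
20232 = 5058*4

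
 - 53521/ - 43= 53521/43 = 1244.67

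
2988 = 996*3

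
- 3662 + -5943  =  -9605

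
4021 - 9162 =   -  5141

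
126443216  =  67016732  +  59426484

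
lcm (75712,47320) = 378560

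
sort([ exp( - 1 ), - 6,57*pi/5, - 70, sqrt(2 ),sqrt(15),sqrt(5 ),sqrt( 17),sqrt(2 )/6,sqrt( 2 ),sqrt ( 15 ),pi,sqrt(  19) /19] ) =[ - 70, - 6 , sqrt (19)/19, sqrt ( 2 ) /6,  exp(- 1),sqrt(2 ) , sqrt( 2 ),sqrt( 5 ),  pi,sqrt( 15 ),  sqrt( 15 ),sqrt( 17), 57*pi/5]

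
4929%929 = 284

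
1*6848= 6848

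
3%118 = 3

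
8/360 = 1/45 = 0.02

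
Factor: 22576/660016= 7^( - 1)*17^1*71^ ( - 1) = 17/497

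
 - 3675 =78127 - 81802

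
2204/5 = 440 + 4/5 = 440.80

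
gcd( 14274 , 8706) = 6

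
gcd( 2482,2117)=73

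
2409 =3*803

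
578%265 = 48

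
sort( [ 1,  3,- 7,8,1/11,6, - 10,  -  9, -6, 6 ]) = [-10, - 9, - 7 ,- 6, 1/11, 1 , 3, 6,6, 8 ]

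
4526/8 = 565 + 3/4 = 565.75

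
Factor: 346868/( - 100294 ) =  - 2^1*17^1*5101^1*50147^(  -  1) = -173434/50147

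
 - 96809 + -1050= - 97859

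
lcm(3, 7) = 21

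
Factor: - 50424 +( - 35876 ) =-2^2*5^2*863^1  =  - 86300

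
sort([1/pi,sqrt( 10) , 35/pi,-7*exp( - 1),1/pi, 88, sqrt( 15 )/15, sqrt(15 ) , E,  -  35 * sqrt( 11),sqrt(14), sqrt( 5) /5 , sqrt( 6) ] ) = [ - 35* sqrt( 11), - 7*exp( -1) , sqrt( 15) /15,1/pi,1/pi , sqrt( 5)/5,sqrt( 6 ) , E,sqrt (10),  sqrt( 14 ),  sqrt(15), 35/pi,  88]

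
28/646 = 14/323  =  0.04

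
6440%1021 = 314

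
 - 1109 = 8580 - 9689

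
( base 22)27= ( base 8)63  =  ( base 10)51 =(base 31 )1k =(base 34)1H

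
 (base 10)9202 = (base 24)FNA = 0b10001111110010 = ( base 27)CGM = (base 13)425b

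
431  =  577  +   - 146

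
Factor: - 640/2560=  - 1/4 = - 2^( - 2)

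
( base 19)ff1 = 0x1645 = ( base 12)3371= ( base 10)5701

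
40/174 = 20/87 = 0.23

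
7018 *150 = 1052700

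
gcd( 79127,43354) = 1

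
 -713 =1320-2033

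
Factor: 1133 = 11^1*103^1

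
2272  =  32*71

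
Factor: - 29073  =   - 3^1 * 11^1 * 881^1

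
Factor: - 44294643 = - 3^2  *19^1*259033^1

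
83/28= 83/28 = 2.96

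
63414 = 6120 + 57294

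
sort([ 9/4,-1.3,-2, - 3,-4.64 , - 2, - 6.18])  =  [ -6.18, - 4.64,-3, - 2, - 2,-1.3,9/4 ] 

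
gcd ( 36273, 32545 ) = 1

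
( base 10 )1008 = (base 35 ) ss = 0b1111110000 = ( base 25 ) 1f8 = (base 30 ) 13i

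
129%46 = 37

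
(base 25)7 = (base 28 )7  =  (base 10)7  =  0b111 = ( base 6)11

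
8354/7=8354/7  =  1193.43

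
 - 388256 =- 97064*4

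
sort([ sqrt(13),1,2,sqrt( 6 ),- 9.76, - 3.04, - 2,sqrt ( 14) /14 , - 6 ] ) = [ - 9.76,  -  6, - 3.04, - 2, sqrt ( 14)/14,1,2 , sqrt ( 6),sqrt( 13) ]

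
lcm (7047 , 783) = 7047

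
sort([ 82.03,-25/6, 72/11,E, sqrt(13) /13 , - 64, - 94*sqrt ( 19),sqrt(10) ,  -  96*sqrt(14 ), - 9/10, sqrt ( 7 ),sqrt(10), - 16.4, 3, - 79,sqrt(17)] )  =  [-94*sqrt( 19),-96*sqrt(14 ), - 79, - 64, - 16.4,-25/6,-9/10, sqrt( 13)/13,sqrt(7 ), E, 3,sqrt(10) , sqrt( 10 ), sqrt ( 17 ), 72/11 , 82.03 ]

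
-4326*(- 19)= 82194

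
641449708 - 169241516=472208192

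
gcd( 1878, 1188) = 6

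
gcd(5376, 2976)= 96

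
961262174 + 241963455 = 1203225629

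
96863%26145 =18428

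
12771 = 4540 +8231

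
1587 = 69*23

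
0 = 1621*0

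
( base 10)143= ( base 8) 217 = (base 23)65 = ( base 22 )6b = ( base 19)7a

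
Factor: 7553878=2^1*53^1  *  71263^1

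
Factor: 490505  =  5^1*98101^1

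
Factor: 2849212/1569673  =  2^2*7^ (-1)*224239^( - 1)  *712303^1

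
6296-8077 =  - 1781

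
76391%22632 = 8495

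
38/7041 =38/7041 = 0.01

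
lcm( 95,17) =1615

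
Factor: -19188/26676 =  - 41/57=-3^(-1 )*19^( - 1) *41^1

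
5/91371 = 5/91371   =  0.00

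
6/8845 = 6/8845  =  0.00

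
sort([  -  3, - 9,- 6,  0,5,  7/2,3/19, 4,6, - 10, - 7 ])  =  [ - 10, - 9,-7, - 6,  -  3,0 , 3/19,7/2,  4, 5, 6] 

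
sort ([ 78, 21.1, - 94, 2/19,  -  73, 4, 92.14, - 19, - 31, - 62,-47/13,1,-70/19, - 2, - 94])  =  [-94, -94, - 73,-62, - 31, - 19,- 70/19, - 47/13,-2,  2/19, 1, 4, 21.1, 78,92.14]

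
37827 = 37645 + 182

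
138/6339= 46/2113 = 0.02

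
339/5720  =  339/5720 =0.06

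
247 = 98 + 149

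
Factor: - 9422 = -2^1*  7^1*673^1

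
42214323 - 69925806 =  - 27711483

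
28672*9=258048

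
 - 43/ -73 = 43/73= 0.59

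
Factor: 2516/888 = 17/6 = 2^( - 1 )  *3^(- 1 )* 17^1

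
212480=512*415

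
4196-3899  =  297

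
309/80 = 3+69/80  =  3.86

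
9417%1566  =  21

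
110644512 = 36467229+74177283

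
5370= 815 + 4555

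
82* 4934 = 404588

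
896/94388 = 32/3371=0.01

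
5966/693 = 8 + 422/693= 8.61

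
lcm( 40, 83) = 3320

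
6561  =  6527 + 34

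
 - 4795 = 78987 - 83782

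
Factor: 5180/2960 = 2^( - 2)*7^1 = 7/4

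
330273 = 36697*9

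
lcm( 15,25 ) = 75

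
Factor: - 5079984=  -  2^4*3^1*7^1 * 13^1*1163^1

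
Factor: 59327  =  41^1*1447^1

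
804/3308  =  201/827= 0.24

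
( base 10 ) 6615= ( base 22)def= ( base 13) 301b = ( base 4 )1213113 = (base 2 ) 1100111010111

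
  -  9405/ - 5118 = 1+1429/1706 = 1.84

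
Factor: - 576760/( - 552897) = 2^3*3^( - 2 ) * 5^1*23^( - 1) * 2671^(-1 )*14419^1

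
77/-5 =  - 77/5 = -15.40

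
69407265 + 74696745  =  144104010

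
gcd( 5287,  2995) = 1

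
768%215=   123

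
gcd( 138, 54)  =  6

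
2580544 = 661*3904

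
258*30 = 7740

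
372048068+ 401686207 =773734275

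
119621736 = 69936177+49685559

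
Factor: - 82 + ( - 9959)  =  -10041  =  - 3^1*3347^1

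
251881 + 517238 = 769119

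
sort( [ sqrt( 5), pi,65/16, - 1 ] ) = [ - 1, sqrt( 5),pi , 65/16]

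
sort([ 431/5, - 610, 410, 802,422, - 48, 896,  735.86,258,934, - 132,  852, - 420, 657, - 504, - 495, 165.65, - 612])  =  [ - 612, - 610, - 504, - 495, - 420, - 132, -48, 431/5 , 165.65, 258, 410, 422,657,735.86, 802, 852, 896,934]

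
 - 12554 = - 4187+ -8367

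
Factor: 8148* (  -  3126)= - 25470648 = -  2^3*3^2*7^1*97^1*521^1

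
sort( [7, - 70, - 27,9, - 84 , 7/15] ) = [-84, - 70, - 27,  7/15, 7,9] 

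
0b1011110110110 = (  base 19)gf9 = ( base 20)F3A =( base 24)acm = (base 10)6070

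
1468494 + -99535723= -98067229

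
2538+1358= 3896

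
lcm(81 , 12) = 324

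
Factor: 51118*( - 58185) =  - 2974300830 = -  2^1*3^3*5^1*61^1*419^1*431^1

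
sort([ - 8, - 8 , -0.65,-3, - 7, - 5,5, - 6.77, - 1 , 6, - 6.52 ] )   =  [-8, - 8, - 7, - 6.77 , - 6.52 , - 5, - 3,  -  1, - 0.65 , 5 , 6]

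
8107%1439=912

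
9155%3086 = 2983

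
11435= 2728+8707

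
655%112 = 95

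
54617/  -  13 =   -  4202+9/13 = - 4201.31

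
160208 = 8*20026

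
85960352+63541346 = 149501698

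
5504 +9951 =15455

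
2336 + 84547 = 86883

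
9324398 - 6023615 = 3300783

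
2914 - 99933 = -97019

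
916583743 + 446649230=1363232973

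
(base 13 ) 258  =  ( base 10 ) 411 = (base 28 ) EJ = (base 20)10B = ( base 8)633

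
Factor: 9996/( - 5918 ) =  - 4998/2959 = - 2^1*3^1* 7^2*11^ ( - 1 )*17^1 * 269^( - 1 )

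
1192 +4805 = 5997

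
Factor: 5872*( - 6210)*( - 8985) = 2^5*3^4*5^2*23^1 *367^1*599^1 = 327639103200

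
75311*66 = 4970526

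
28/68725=28/68725= 0.00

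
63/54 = 1+1/6 = 1.17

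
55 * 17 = 935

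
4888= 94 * 52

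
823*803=660869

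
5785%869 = 571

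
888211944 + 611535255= 1499747199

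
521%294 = 227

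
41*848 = 34768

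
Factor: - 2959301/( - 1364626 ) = 2^( - 1)*283^( - 1 )*2411^( - 1 ) * 2959301^1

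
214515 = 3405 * 63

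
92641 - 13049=79592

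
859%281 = 16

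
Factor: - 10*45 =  - 450 = - 2^1*3^2 * 5^2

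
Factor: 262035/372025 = 3^4 *5^( - 1)*23^ ( - 1) = 81/115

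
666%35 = 1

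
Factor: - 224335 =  - 5^1*44867^1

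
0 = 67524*0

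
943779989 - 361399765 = 582380224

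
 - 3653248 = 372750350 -376403598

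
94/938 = 47/469 =0.10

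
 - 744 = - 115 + - 629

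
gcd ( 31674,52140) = 6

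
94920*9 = 854280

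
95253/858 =31751/286 =111.02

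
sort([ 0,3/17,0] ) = [0, 0,3/17 ] 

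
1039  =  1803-764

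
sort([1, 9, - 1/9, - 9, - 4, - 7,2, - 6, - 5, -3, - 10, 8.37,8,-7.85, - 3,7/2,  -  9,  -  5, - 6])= [ - 10, - 9, - 9, - 7.85, - 7, - 6, - 6,-5,-5, - 4, - 3, - 3, - 1/9, 1, 2,7/2,8, 8.37 , 9]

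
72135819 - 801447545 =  - 729311726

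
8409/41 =205+4/41 = 205.10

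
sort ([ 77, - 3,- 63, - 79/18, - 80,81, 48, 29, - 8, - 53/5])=[ - 80,-63,  -  53/5, - 8, - 79/18, - 3 , 29,48, 77,81 ]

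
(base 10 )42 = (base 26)1g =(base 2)101010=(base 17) 28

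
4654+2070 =6724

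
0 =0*92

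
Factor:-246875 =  - 5^5*79^1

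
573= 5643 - 5070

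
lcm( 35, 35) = 35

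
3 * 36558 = 109674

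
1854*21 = 38934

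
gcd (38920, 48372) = 556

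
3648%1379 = 890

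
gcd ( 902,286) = 22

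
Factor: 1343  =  17^1*79^1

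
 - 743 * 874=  -649382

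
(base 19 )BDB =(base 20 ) AB9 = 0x1085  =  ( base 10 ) 4229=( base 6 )31325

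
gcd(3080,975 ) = 5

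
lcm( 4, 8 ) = 8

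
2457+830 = 3287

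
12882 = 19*678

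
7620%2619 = 2382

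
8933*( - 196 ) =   -  1750868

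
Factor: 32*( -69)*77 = -2^5*3^1*7^1*11^1 *23^1 =- 170016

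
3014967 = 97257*31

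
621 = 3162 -2541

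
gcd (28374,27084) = 6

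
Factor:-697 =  - 17^1*41^1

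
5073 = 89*57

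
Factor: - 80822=-2^1*7^1*23^1*251^1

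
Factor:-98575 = -5^2*3943^1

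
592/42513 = 16/1149 = 0.01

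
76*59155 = 4495780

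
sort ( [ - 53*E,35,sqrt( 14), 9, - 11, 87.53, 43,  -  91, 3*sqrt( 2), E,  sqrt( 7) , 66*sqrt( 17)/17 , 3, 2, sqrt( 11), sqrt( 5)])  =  [ -53*E, - 91, - 11,2, sqrt(5),sqrt(7), E, 3,sqrt ( 11), sqrt(  14), 3 * sqrt( 2),9,66*sqrt( 17 ) /17,  35 , 43, 87.53]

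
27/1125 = 3/125 = 0.02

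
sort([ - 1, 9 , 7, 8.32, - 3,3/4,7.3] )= [-3,-1,3/4, 7,7.3,8.32,9]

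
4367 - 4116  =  251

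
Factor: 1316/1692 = 3^( - 2)*7^1 = 7/9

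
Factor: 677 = 677^1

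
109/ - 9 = - 109/9= - 12.11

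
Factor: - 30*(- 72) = 2160 = 2^4*3^3*5^1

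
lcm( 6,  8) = 24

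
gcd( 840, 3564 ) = 12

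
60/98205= 4/6547 = 0.00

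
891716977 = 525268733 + 366448244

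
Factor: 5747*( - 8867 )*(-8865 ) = 451748423385 = 3^2*5^1*7^1*197^1*821^1*8867^1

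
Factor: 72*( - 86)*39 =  - 241488  =  - 2^4*3^3*13^1*43^1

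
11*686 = 7546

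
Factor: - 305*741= - 3^1*5^1* 13^1*19^1*61^1= - 226005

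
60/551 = 60/551 = 0.11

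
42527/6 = 42527/6= 7087.83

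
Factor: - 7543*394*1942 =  - 5771511364  =  - 2^2*19^1 * 197^1*397^1*971^1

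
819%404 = 11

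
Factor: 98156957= 229^1*428633^1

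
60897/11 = 5536 + 1/11 =5536.09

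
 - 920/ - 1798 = 460/899 = 0.51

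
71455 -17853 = 53602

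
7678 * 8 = 61424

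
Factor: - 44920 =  - 2^3*5^1*1123^1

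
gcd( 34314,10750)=86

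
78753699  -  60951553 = 17802146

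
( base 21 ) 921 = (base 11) 3018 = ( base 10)4012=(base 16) fac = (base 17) DF0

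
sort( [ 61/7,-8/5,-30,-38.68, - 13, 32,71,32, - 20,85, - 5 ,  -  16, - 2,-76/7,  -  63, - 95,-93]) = [ -95,-93, -63,- 38.68,-30, - 20,-16,-13,- 76/7, - 5, - 2, - 8/5,61/7, 32 , 32, 71,85]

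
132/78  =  1 + 9/13 = 1.69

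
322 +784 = 1106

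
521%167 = 20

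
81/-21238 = - 1 + 21157/21238= - 0.00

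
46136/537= 85+491/537 = 85.91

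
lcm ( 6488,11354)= 45416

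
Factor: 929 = 929^1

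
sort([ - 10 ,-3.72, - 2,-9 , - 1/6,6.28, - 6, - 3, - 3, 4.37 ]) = [  -  10,  -  9,- 6, - 3.72,-3,  -  3, - 2,  -  1/6,4.37, 6.28]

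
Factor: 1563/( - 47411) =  - 3^1*7^( - 1)*13^( - 1 ) = - 3/91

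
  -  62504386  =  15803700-78308086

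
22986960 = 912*25205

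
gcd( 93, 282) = 3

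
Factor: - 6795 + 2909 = - 3886 = - 2^1*29^1 * 67^1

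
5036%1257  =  8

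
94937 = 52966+41971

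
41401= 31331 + 10070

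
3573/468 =397/52  =  7.63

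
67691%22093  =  1412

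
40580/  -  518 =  - 20290/259  =  -  78.34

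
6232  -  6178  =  54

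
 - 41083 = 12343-53426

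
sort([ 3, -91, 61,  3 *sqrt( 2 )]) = [-91, 3, 3*sqrt(2),61]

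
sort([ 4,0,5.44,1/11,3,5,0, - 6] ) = [ - 6,0,0, 1/11,3,4,5, 5.44]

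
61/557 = 61/557= 0.11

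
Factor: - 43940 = -2^2 * 5^1*13^3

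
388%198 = 190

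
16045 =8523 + 7522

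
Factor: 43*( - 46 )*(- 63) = 2^1*3^2*7^1*23^1*43^1  =  124614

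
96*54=5184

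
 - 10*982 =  - 9820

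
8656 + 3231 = 11887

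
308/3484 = 77/871 = 0.09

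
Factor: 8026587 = 3^3*373^1 *797^1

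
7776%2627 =2522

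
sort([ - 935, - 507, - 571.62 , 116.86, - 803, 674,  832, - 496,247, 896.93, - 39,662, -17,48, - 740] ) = [ - 935 , - 803, - 740, - 571.62,  -  507,-496, - 39,-17, 48,  116.86,247,662,674,832,  896.93 ]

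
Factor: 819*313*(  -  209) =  - 3^2*7^1*11^1*13^1*19^1 * 313^1 = - 53576523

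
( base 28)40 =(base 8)160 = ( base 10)112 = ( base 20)5C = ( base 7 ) 220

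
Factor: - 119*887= -7^1*17^1 * 887^1 = - 105553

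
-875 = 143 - 1018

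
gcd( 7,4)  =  1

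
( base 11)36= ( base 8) 47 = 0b100111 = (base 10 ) 39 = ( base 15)29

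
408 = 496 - 88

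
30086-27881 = 2205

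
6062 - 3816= 2246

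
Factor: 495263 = 191^1*2593^1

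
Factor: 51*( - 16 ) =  - 816 = - 2^4*3^1*17^1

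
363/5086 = 363/5086 = 0.07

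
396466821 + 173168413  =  569635234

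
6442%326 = 248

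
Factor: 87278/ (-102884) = - 151/178 = - 2^( - 1)*89^ (- 1)*151^1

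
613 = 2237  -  1624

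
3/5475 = 1/1825 = 0.00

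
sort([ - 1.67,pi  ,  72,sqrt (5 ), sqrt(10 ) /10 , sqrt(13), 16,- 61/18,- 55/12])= [ - 55/12,-61/18, - 1.67,sqrt(10) /10,  sqrt( 5),pi , sqrt ( 13 ),16,72 ] 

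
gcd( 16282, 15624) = 14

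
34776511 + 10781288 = 45557799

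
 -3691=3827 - 7518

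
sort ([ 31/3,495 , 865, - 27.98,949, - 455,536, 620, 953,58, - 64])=[-455,  -  64, - 27.98,31/3,58, 495,536,620,865, 949, 953]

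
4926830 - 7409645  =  -2482815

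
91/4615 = 7/355 = 0.02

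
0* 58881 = 0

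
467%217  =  33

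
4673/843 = 5 + 458/843 = 5.54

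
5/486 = 5/486 = 0.01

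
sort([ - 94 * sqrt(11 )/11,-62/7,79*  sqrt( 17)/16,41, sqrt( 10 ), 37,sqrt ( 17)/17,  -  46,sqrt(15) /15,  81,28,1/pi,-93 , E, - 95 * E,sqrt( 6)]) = [-95* E, -93, - 46, -94 * sqrt( 11) /11, - 62/7,sqrt(17 ) /17, sqrt( 15 ) /15,  1/pi,sqrt( 6) , E , sqrt( 10) , 79*sqrt( 17 ) /16, 28, 37,41, 81]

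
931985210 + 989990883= 1921976093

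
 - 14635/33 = -14635/33 =- 443.48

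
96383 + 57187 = 153570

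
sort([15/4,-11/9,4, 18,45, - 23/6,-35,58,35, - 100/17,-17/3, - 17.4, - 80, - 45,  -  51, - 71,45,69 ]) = [ - 80, - 71,  -  51, - 45, - 35, - 17.4,-100/17,-17/3,-23/6, -11/9,15/4,4,18,35,45, 45,58,69]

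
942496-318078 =624418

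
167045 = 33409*5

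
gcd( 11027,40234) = 1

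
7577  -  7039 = 538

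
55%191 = 55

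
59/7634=59/7634 = 0.01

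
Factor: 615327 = 3^1*443^1 * 463^1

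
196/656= 49/164 = 0.30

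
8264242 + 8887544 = 17151786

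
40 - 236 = - 196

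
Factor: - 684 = - 2^2*3^2*19^1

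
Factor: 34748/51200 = 8687/12800 = 2^ ( - 9)*5^( - 2)*7^1*17^1*73^1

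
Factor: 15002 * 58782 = 881847564 = 2^2*3^1 * 13^1*97^1*101^1*577^1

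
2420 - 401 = 2019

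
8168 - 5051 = 3117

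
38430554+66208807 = 104639361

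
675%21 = 3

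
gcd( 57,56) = 1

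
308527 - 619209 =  - 310682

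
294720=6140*48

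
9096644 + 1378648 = 10475292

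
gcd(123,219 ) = 3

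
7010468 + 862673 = 7873141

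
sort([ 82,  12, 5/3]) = [ 5/3, 12, 82] 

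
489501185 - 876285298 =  - 386784113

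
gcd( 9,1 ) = 1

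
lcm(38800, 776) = 38800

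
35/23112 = 35/23112 = 0.00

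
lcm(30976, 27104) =216832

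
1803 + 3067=4870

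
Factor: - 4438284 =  - 2^2*3^1*577^1*641^1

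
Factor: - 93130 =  - 2^1 * 5^1* 67^1*139^1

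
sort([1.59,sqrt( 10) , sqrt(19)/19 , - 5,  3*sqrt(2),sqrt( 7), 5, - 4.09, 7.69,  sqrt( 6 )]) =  [ - 5  ,- 4.09,sqrt( 19)/19,1.59,sqrt(6 ),sqrt( 7), sqrt(10),3*sqrt(2 ),5 , 7.69] 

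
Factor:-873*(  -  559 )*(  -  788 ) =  - 384549516 = - 2^2*3^2*13^1 *43^1*97^1*197^1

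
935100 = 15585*60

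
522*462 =241164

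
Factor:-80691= - 3^1 * 13^1*2069^1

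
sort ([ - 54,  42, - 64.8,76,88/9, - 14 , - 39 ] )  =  [-64.8,-54, - 39, - 14,  88/9, 42,76 ]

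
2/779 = 2/779 = 0.00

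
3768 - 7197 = -3429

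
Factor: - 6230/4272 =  - 2^( - 3 ) * 3^(-1)*5^1*7^1 = -35/24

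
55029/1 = 55029 = 55029.00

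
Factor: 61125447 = 3^1 * 919^1*22171^1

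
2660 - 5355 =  - 2695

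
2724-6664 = -3940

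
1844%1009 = 835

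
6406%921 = 880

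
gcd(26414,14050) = 562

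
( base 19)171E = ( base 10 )9419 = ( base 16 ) 24cb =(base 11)7093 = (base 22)JA3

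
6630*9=59670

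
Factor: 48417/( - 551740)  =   - 2^(-2 )*3^1*5^( - 1)*7^( - 2)*563^(-1)*16139^1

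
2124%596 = 336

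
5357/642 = 5357/642 = 8.34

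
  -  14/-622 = 7/311  =  0.02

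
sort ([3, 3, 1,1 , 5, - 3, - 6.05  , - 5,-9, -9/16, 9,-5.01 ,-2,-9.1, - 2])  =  [  -  9.1, - 9, - 6.05,-5.01, - 5,-3,  -  2, - 2,-9/16 , 1, 1, 3, 3, 5 , 9]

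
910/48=455/24 = 18.96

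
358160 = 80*4477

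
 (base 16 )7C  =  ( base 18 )6g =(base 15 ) 84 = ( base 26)4k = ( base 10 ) 124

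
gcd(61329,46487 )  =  1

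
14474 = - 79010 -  - 93484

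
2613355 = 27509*95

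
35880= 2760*13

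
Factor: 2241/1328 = 2^( - 4 ) * 3^3= 27/16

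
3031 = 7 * 433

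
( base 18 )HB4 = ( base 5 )140320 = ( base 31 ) 5t6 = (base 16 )164E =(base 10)5710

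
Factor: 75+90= 3^1*5^1*11^1 = 165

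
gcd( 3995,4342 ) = 1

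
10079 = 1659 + 8420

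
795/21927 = 265/7309 = 0.04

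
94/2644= 47/1322 = 0.04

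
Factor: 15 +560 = 5^2*23^1 = 575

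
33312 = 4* 8328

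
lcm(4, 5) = 20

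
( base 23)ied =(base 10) 9857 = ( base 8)23201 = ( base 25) fj7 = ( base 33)91n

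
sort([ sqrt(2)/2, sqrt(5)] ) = [ sqrt(2)/2,sqrt ( 5 )] 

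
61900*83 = 5137700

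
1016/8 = 127 = 127.00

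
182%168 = 14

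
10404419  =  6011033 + 4393386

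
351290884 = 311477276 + 39813608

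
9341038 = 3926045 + 5414993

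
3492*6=20952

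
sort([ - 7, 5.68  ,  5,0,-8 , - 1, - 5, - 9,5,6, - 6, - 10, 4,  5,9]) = [ - 10,-9, - 8, -7, - 6,  -  5 ,-1, 0, 4, 5, 5, 5, 5.68,  6, 9 ] 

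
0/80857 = 0=0.00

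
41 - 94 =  - 53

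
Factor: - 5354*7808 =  - 2^8*61^1*2677^1 = - 41804032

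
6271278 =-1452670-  - 7723948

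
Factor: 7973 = 7^1*17^1*67^1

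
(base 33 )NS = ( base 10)787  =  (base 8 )1423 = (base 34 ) n5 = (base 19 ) 238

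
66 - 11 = 55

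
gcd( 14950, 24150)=1150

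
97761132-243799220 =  - 146038088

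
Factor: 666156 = 2^2*3^1 * 43^1 * 1291^1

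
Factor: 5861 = 5861^1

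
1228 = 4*307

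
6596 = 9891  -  3295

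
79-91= - 12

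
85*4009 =340765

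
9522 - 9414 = 108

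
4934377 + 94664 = 5029041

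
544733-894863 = -350130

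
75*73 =5475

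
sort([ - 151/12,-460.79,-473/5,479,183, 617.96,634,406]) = [ -460.79, - 473/5, - 151/12, 183,406,479,617.96,634 ]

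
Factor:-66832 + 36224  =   - 30608= - 2^4*1913^1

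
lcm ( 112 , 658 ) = 5264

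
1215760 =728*1670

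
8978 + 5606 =14584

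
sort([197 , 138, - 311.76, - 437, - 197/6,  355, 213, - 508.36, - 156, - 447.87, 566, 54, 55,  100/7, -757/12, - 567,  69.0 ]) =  [ - 567, - 508.36, - 447.87, - 437, - 311.76, - 156,-757/12, - 197/6, 100/7,54 , 55, 69.0, 138, 197,213,355,566]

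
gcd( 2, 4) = 2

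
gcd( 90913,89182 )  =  1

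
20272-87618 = -67346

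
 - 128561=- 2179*59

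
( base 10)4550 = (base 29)5BQ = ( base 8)10706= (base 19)cb9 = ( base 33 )45T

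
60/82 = 30/41 = 0.73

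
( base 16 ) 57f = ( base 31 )1ec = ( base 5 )21112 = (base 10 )1407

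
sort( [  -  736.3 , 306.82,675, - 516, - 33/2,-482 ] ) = [-736.3, - 516, - 482, - 33/2,  306.82,675] 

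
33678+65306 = 98984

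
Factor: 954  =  2^1*3^2*53^1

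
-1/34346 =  - 1  +  34345/34346 = - 0.00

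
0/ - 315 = 0/1 = -0.00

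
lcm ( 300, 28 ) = 2100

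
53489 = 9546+43943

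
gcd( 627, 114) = 57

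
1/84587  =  1/84587 = 0.00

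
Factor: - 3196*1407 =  - 2^2*3^1*7^1*17^1*47^1*67^1 = -4496772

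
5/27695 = 1/5539= 0.00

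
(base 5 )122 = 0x25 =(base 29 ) 18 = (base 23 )1E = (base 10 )37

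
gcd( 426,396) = 6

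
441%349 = 92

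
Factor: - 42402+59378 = 2^4*1061^1  =  16976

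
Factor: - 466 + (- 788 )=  - 2^1* 3^1*11^1*19^1 = - 1254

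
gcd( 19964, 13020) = 868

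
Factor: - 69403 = - 69403^1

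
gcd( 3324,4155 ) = 831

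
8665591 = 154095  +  8511496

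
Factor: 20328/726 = 2^2*7^1 = 28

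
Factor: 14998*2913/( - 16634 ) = -21844587/8317= -3^1*971^1*7499^1*8317^( - 1) 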